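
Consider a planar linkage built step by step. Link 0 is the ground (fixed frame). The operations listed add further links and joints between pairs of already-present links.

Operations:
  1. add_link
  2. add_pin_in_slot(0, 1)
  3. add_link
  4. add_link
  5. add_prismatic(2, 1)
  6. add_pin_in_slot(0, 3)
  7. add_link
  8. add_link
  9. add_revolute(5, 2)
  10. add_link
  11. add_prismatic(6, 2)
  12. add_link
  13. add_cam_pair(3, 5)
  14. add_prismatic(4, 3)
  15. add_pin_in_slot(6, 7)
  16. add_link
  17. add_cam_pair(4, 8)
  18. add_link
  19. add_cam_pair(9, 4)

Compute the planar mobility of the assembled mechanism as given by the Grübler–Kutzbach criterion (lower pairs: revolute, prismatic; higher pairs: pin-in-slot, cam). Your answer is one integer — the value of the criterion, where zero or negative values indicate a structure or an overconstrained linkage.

M = 13

(L,J1,J2)=(1,0,0); link0 fixed
link1: (2,0,0)
PS 0-1 [J2]: (2,0,1)
link2: (3,0,1)
link3: (4,0,1)
P 2-1 [J1]: (4,1,1)
PS 0-3 [J2]: (4,1,2)
link4: (5,1,2)
link5: (6,1,2)
R 5-2 [J1]: (6,2,2)
link6: (7,2,2)
P 6-2 [J1]: (7,3,2)
link7: (8,3,2)
C 3-5 [J2]: (8,3,3)
P 4-3 [J1]: (8,4,3)
PS 6-7 [J2]: (8,4,4)
link8: (9,4,4)
C 4-8 [J2]: (9,4,5)
link9: (10,4,5)
C 9-4 [J2]: (10,4,6)
Grübler: 3·9 − 2·4 − 6 = 13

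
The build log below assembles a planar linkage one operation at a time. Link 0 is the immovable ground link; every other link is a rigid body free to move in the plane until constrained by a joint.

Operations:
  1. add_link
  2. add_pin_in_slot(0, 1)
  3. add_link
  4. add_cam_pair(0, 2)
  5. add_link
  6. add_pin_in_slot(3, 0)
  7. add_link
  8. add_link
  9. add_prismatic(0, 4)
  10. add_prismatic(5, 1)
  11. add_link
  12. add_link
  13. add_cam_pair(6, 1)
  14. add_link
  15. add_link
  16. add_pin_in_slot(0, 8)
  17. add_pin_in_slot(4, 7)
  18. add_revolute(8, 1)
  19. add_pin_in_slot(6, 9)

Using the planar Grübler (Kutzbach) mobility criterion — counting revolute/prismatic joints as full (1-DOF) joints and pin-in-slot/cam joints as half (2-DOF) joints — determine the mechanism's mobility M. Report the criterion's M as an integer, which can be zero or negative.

M = 14

ground; <1,0,0>
#1 <2,0,0>
PS:0↔1 J2 <2,0,1>
#2 <3,0,1>
C:0↔2 J2 <3,0,2>
#3 <4,0,2>
PS:3↔0 J2 <4,0,3>
#4 <5,0,3>
#5 <6,0,3>
P:0↔4 J1 <6,1,3>
P:5↔1 J1 <6,2,3>
#6 <7,2,3>
#7 <8,2,3>
C:6↔1 J2 <8,2,4>
#8 <9,2,4>
#9 <10,2,4>
PS:0↔8 J2 <10,2,5>
PS:4↔7 J2 <10,2,6>
R:8↔1 J1 <10,3,6>
PS:6↔9 J2 <10,3,7>
3×9 − 2×3 − 1×7 = 14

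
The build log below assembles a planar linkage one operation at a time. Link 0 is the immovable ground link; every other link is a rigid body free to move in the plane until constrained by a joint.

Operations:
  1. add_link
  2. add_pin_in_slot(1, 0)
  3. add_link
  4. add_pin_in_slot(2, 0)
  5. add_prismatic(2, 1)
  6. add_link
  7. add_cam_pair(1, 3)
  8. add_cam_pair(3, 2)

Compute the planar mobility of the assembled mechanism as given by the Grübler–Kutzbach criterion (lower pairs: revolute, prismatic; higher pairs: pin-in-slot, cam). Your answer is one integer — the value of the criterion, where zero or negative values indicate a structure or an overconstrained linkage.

[1;0;0] (link 0 is ground)
L+ [2;0;0]
PS(1,0)∈J2 [2;0;1]
L+ [3;0;1]
PS(2,0)∈J2 [3;0;2]
P(2,1)∈J1 [3;1;2]
L+ [4;1;2]
C(1,3)∈J2 [4;1;3]
C(3,2)∈J2 [4;1;4]
mobility = 9 − 2 − 4 = 3

M = 3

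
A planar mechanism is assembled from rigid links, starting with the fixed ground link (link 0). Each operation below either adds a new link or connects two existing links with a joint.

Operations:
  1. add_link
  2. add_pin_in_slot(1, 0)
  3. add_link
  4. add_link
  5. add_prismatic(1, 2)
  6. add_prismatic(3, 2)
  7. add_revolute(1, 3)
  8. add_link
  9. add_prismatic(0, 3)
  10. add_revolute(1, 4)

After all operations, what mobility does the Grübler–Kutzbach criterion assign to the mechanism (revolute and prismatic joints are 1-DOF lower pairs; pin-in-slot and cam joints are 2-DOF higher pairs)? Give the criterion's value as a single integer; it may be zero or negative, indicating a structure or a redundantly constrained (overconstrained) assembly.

[1;0;0] (link 0 is ground)
L+ [2;0;0]
PS(1,0)∈J2 [2;0;1]
L+ [3;0;1]
L+ [4;0;1]
P(1,2)∈J1 [4;1;1]
P(3,2)∈J1 [4;2;1]
R(1,3)∈J1 [4;3;1]
L+ [5;3;1]
P(0,3)∈J1 [5;4;1]
R(1,4)∈J1 [5;5;1]
mobility = 12 − 10 − 1 = 1

M = 1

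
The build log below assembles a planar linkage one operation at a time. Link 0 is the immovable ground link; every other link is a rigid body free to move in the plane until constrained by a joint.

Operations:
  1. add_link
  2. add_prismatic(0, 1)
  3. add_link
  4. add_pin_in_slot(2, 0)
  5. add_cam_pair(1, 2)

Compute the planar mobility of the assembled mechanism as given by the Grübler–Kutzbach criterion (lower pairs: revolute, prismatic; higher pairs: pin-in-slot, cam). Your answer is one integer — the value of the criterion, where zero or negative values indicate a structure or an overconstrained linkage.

M = 2

L=1 J1=0 J2=0
add link → L=2 J1=0 J2=0
P@0,1 dof=1 J1 → L=2 J1=1 J2=0
add link → L=3 J1=1 J2=0
PS@2,0 dof=2 J2 → L=3 J1=1 J2=1
C@1,2 dof=2 J2 → L=3 J1=1 J2=2
M=3(L−1)−2J1−J2=3·2−2·1−2=2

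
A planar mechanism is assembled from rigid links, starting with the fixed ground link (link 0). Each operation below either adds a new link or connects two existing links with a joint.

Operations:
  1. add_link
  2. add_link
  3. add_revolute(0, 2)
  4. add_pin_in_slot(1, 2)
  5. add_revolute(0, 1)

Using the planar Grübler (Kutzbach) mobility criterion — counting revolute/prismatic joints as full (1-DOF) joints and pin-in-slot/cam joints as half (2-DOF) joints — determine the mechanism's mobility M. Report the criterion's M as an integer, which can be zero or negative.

L=1 J1=0 J2=0
add link → L=2 J1=0 J2=0
add link → L=3 J1=0 J2=0
R@0,2 dof=1 J1 → L=3 J1=1 J2=0
PS@1,2 dof=2 J2 → L=3 J1=1 J2=1
R@0,1 dof=1 J1 → L=3 J1=2 J2=1
M=3(L−1)−2J1−J2=3·2−2·2−1=1

M = 1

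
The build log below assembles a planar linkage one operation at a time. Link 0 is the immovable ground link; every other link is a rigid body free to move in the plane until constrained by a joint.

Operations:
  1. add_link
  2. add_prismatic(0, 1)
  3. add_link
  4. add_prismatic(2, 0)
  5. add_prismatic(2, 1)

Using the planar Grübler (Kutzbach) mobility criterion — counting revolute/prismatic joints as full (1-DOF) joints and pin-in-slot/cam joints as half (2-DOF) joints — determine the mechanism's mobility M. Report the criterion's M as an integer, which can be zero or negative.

M = 0

[1;0;0] (link 0 is ground)
L+ [2;0;0]
P(0,1)∈J1 [2;1;0]
L+ [3;1;0]
P(2,0)∈J1 [3;2;0]
P(2,1)∈J1 [3;3;0]
mobility = 6 − 6 − 0 = 0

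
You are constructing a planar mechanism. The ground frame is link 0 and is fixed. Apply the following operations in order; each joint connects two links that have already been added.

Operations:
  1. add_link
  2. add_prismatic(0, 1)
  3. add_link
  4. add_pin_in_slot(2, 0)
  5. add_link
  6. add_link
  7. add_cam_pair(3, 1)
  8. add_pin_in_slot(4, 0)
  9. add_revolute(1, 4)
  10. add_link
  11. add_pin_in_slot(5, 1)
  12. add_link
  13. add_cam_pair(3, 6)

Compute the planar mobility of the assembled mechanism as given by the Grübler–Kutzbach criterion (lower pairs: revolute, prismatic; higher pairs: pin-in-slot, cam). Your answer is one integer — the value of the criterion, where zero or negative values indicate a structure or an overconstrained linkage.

M = 9

ground; <1,0,0>
#1 <2,0,0>
P:0↔1 J1 <2,1,0>
#2 <3,1,0>
PS:2↔0 J2 <3,1,1>
#3 <4,1,1>
#4 <5,1,1>
C:3↔1 J2 <5,1,2>
PS:4↔0 J2 <5,1,3>
R:1↔4 J1 <5,2,3>
#5 <6,2,3>
PS:5↔1 J2 <6,2,4>
#6 <7,2,4>
C:3↔6 J2 <7,2,5>
3×6 − 2×2 − 1×5 = 9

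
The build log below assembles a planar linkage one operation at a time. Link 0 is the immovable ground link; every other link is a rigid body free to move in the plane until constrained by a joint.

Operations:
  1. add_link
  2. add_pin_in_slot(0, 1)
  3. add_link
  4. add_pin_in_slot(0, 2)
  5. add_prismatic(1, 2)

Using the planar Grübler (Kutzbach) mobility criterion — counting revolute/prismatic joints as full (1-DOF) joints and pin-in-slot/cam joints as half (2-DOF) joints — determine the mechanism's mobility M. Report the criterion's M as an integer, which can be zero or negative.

(L,J1,J2)=(1,0,0); link0 fixed
link1: (2,0,0)
PS 0-1 [J2]: (2,0,1)
link2: (3,0,1)
PS 0-2 [J2]: (3,0,2)
P 1-2 [J1]: (3,1,2)
Grübler: 3·2 − 2·1 − 2 = 2

M = 2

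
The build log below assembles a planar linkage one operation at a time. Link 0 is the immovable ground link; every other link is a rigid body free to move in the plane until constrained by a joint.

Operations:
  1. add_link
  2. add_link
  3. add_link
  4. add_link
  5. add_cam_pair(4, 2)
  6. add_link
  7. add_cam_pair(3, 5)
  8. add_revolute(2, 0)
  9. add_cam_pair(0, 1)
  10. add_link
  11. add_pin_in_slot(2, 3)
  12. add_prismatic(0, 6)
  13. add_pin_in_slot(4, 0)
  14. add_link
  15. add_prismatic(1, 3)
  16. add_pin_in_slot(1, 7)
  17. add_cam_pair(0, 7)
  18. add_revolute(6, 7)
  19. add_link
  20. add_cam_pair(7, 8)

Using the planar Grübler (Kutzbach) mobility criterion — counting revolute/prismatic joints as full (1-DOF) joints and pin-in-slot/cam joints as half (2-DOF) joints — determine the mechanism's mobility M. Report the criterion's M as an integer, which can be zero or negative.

(L,J1,J2)=(1,0,0); link0 fixed
link1: (2,0,0)
link2: (3,0,0)
link3: (4,0,0)
link4: (5,0,0)
C 4-2 [J2]: (5,0,1)
link5: (6,0,1)
C 3-5 [J2]: (6,0,2)
R 2-0 [J1]: (6,1,2)
C 0-1 [J2]: (6,1,3)
link6: (7,1,3)
PS 2-3 [J2]: (7,1,4)
P 0-6 [J1]: (7,2,4)
PS 4-0 [J2]: (7,2,5)
link7: (8,2,5)
P 1-3 [J1]: (8,3,5)
PS 1-7 [J2]: (8,3,6)
C 0-7 [J2]: (8,3,7)
R 6-7 [J1]: (8,4,7)
link8: (9,4,7)
C 7-8 [J2]: (9,4,8)
Grübler: 3·8 − 2·4 − 8 = 8

M = 8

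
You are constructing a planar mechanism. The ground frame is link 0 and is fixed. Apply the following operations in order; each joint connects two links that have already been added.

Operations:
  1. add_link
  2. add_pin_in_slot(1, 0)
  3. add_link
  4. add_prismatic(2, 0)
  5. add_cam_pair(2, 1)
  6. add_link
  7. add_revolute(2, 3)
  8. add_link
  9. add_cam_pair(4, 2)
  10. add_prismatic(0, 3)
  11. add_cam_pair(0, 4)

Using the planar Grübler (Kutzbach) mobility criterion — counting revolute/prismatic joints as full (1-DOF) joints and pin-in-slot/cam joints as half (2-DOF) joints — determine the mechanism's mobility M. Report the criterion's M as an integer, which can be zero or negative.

(L,J1,J2)=(1,0,0); link0 fixed
link1: (2,0,0)
PS 1-0 [J2]: (2,0,1)
link2: (3,0,1)
P 2-0 [J1]: (3,1,1)
C 2-1 [J2]: (3,1,2)
link3: (4,1,2)
R 2-3 [J1]: (4,2,2)
link4: (5,2,2)
C 4-2 [J2]: (5,2,3)
P 0-3 [J1]: (5,3,3)
C 0-4 [J2]: (5,3,4)
Grübler: 3·4 − 2·3 − 4 = 2

M = 2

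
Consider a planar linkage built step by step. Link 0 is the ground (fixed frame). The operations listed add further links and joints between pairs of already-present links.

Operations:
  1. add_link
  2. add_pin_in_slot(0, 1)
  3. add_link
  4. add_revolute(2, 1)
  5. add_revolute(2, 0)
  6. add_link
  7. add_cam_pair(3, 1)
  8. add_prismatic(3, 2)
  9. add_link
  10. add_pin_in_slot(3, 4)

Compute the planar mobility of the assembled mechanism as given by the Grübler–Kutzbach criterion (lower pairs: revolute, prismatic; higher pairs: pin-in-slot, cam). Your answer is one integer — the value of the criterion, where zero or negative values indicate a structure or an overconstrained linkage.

M = 3

(L,J1,J2)=(1,0,0); link0 fixed
link1: (2,0,0)
PS 0-1 [J2]: (2,0,1)
link2: (3,0,1)
R 2-1 [J1]: (3,1,1)
R 2-0 [J1]: (3,2,1)
link3: (4,2,1)
C 3-1 [J2]: (4,2,2)
P 3-2 [J1]: (4,3,2)
link4: (5,3,2)
PS 3-4 [J2]: (5,3,3)
Grübler: 3·4 − 2·3 − 3 = 3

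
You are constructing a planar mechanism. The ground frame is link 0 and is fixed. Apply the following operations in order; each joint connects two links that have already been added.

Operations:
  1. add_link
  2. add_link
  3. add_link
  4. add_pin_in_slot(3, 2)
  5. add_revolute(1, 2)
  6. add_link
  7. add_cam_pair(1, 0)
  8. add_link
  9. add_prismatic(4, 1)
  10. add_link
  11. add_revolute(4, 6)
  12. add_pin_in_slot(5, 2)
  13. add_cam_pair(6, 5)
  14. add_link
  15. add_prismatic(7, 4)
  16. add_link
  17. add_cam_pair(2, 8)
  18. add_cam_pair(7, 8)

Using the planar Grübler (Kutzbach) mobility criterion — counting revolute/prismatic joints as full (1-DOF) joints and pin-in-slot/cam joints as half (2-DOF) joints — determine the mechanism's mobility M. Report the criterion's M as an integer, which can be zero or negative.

M = 10

link 0 = ground. State L|J1|J2 = 1|0|0
+link1  2|0|0
+link2  3|0|0
+link3  4|0|0
PS(3,2) f=2→J2  4|0|1
R(1,2) f=1→J1  4|1|1
+link4  5|1|1
C(1,0) f=2→J2  5|1|2
+link5  6|1|2
P(4,1) f=1→J1  6|2|2
+link6  7|2|2
R(4,6) f=1→J1  7|3|2
PS(5,2) f=2→J2  7|3|3
C(6,5) f=2→J2  7|3|4
+link7  8|3|4
P(7,4) f=1→J1  8|4|4
+link8  9|4|4
C(2,8) f=2→J2  9|4|5
C(7,8) f=2→J2  9|4|6
M = 3(9−1)−2·4−6 = 24−8−6 = 10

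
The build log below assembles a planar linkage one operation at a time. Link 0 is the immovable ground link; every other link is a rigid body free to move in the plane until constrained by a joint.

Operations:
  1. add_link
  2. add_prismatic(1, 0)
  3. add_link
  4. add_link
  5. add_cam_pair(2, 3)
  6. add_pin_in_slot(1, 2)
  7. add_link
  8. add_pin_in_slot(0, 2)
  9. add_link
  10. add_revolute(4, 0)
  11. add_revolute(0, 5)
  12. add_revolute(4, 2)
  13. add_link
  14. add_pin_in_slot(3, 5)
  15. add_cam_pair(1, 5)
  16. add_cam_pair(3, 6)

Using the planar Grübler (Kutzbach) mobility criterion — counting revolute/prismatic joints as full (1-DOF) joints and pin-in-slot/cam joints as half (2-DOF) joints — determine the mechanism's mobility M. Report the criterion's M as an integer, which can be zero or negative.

M = 4

link 0 = ground. State L|J1|J2 = 1|0|0
+link1  2|0|0
P(1,0) f=1→J1  2|1|0
+link2  3|1|0
+link3  4|1|0
C(2,3) f=2→J2  4|1|1
PS(1,2) f=2→J2  4|1|2
+link4  5|1|2
PS(0,2) f=2→J2  5|1|3
+link5  6|1|3
R(4,0) f=1→J1  6|2|3
R(0,5) f=1→J1  6|3|3
R(4,2) f=1→J1  6|4|3
+link6  7|4|3
PS(3,5) f=2→J2  7|4|4
C(1,5) f=2→J2  7|4|5
C(3,6) f=2→J2  7|4|6
M = 3(7−1)−2·4−6 = 18−8−6 = 4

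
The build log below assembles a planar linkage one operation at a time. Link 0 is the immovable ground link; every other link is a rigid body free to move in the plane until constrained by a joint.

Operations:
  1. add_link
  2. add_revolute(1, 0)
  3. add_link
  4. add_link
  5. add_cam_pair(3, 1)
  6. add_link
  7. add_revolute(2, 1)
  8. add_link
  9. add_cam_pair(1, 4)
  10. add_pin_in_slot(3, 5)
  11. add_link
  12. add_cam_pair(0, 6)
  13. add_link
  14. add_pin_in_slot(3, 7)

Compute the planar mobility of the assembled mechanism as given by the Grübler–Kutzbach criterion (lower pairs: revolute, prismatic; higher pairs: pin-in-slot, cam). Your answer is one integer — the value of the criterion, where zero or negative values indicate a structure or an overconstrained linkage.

M = 12

(L,J1,J2)=(1,0,0); link0 fixed
link1: (2,0,0)
R 1-0 [J1]: (2,1,0)
link2: (3,1,0)
link3: (4,1,0)
C 3-1 [J2]: (4,1,1)
link4: (5,1,1)
R 2-1 [J1]: (5,2,1)
link5: (6,2,1)
C 1-4 [J2]: (6,2,2)
PS 3-5 [J2]: (6,2,3)
link6: (7,2,3)
C 0-6 [J2]: (7,2,4)
link7: (8,2,4)
PS 3-7 [J2]: (8,2,5)
Grübler: 3·7 − 2·2 − 5 = 12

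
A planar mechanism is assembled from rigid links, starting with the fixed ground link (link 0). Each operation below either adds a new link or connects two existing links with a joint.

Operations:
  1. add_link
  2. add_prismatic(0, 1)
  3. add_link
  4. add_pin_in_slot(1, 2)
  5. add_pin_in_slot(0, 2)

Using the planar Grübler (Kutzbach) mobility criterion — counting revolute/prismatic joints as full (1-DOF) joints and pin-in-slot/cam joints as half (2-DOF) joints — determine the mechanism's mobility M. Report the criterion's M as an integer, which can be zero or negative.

M = 2

link 0 = ground. State L|J1|J2 = 1|0|0
+link1  2|0|0
P(0,1) f=1→J1  2|1|0
+link2  3|1|0
PS(1,2) f=2→J2  3|1|1
PS(0,2) f=2→J2  3|1|2
M = 3(3−1)−2·1−2 = 6−2−2 = 2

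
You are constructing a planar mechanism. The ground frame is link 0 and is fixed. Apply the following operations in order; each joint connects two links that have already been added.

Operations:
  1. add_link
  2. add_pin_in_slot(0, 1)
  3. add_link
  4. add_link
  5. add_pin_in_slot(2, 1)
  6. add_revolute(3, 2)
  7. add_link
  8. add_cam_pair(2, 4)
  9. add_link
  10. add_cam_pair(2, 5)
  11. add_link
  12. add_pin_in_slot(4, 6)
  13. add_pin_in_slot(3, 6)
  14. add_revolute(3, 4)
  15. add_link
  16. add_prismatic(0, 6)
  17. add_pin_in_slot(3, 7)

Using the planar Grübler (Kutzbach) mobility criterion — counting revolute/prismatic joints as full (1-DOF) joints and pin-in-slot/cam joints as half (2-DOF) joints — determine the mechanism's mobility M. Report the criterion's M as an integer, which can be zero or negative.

M = 8

ground; <1,0,0>
#1 <2,0,0>
PS:0↔1 J2 <2,0,1>
#2 <3,0,1>
#3 <4,0,1>
PS:2↔1 J2 <4,0,2>
R:3↔2 J1 <4,1,2>
#4 <5,1,2>
C:2↔4 J2 <5,1,3>
#5 <6,1,3>
C:2↔5 J2 <6,1,4>
#6 <7,1,4>
PS:4↔6 J2 <7,1,5>
PS:3↔6 J2 <7,1,6>
R:3↔4 J1 <7,2,6>
#7 <8,2,6>
P:0↔6 J1 <8,3,6>
PS:3↔7 J2 <8,3,7>
3×7 − 2×3 − 1×7 = 8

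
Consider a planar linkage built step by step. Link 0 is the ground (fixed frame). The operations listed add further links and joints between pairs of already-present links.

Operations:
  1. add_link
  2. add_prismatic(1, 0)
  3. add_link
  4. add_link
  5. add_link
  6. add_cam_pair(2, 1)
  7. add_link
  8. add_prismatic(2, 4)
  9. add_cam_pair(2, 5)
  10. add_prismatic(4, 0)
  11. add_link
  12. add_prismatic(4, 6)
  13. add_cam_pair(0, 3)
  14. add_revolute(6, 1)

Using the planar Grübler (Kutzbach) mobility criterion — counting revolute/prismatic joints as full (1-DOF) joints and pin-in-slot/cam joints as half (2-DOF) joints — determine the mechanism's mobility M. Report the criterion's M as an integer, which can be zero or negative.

L=1 J1=0 J2=0
add link → L=2 J1=0 J2=0
P@1,0 dof=1 J1 → L=2 J1=1 J2=0
add link → L=3 J1=1 J2=0
add link → L=4 J1=1 J2=0
add link → L=5 J1=1 J2=0
C@2,1 dof=2 J2 → L=5 J1=1 J2=1
add link → L=6 J1=1 J2=1
P@2,4 dof=1 J1 → L=6 J1=2 J2=1
C@2,5 dof=2 J2 → L=6 J1=2 J2=2
P@4,0 dof=1 J1 → L=6 J1=3 J2=2
add link → L=7 J1=3 J2=2
P@4,6 dof=1 J1 → L=7 J1=4 J2=2
C@0,3 dof=2 J2 → L=7 J1=4 J2=3
R@6,1 dof=1 J1 → L=7 J1=5 J2=3
M=3(L−1)−2J1−J2=3·6−2·5−3=5

M = 5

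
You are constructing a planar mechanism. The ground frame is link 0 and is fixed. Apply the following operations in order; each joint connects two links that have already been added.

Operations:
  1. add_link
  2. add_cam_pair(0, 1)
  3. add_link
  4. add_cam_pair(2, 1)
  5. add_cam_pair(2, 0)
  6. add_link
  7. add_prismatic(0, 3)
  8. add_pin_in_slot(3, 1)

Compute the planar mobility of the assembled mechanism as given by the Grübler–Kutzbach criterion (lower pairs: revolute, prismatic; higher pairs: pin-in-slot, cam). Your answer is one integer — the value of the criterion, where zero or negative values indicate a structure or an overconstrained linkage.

M = 3

[1;0;0] (link 0 is ground)
L+ [2;0;0]
C(0,1)∈J2 [2;0;1]
L+ [3;0;1]
C(2,1)∈J2 [3;0;2]
C(2,0)∈J2 [3;0;3]
L+ [4;0;3]
P(0,3)∈J1 [4;1;3]
PS(3,1)∈J2 [4;1;4]
mobility = 9 − 2 − 4 = 3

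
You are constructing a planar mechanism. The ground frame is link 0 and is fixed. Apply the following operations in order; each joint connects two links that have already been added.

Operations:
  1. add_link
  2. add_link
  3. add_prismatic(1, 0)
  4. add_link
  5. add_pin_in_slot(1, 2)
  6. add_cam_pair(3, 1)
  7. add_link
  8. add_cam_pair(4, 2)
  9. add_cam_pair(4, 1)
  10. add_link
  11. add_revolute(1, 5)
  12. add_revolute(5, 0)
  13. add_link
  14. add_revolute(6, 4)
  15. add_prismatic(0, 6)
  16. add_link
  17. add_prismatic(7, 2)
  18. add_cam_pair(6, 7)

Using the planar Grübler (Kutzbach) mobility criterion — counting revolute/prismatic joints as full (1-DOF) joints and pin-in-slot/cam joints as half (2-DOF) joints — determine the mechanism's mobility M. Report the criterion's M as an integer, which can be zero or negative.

link 0 = ground. State L|J1|J2 = 1|0|0
+link1  2|0|0
+link2  3|0|0
P(1,0) f=1→J1  3|1|0
+link3  4|1|0
PS(1,2) f=2→J2  4|1|1
C(3,1) f=2→J2  4|1|2
+link4  5|1|2
C(4,2) f=2→J2  5|1|3
C(4,1) f=2→J2  5|1|4
+link5  6|1|4
R(1,5) f=1→J1  6|2|4
R(5,0) f=1→J1  6|3|4
+link6  7|3|4
R(6,4) f=1→J1  7|4|4
P(0,6) f=1→J1  7|5|4
+link7  8|5|4
P(7,2) f=1→J1  8|6|4
C(6,7) f=2→J2  8|6|5
M = 3(8−1)−2·6−5 = 21−12−5 = 4

M = 4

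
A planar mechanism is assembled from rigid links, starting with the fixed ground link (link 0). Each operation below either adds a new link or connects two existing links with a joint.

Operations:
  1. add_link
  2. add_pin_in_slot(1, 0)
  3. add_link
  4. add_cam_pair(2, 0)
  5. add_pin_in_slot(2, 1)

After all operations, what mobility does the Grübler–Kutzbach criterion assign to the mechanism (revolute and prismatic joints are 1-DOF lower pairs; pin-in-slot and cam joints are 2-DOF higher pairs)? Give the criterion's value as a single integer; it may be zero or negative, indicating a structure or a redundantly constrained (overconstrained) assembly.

M = 3

link 0 = ground. State L|J1|J2 = 1|0|0
+link1  2|0|0
PS(1,0) f=2→J2  2|0|1
+link2  3|0|1
C(2,0) f=2→J2  3|0|2
PS(2,1) f=2→J2  3|0|3
M = 3(3−1)−2·0−3 = 6−0−3 = 3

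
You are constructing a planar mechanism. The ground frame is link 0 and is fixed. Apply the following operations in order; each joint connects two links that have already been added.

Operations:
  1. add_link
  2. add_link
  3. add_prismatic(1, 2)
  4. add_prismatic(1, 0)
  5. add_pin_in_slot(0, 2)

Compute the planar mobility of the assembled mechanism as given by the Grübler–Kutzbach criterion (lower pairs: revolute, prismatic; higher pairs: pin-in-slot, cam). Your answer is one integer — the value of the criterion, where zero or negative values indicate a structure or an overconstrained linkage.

(L,J1,J2)=(1,0,0); link0 fixed
link1: (2,0,0)
link2: (3,0,0)
P 1-2 [J1]: (3,1,0)
P 1-0 [J1]: (3,2,0)
PS 0-2 [J2]: (3,2,1)
Grübler: 3·2 − 2·2 − 1 = 1

M = 1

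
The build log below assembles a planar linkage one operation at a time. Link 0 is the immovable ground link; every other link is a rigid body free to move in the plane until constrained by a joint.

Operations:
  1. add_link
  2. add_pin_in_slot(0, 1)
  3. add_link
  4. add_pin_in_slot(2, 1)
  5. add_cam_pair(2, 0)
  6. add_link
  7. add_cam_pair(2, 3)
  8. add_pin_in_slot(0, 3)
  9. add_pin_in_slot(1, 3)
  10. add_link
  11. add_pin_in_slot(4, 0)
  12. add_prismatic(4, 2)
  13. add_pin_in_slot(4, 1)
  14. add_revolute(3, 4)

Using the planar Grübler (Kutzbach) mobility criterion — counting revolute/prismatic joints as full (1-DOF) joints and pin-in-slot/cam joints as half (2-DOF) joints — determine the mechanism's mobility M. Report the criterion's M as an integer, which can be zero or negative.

(L,J1,J2)=(1,0,0); link0 fixed
link1: (2,0,0)
PS 0-1 [J2]: (2,0,1)
link2: (3,0,1)
PS 2-1 [J2]: (3,0,2)
C 2-0 [J2]: (3,0,3)
link3: (4,0,3)
C 2-3 [J2]: (4,0,4)
PS 0-3 [J2]: (4,0,5)
PS 1-3 [J2]: (4,0,6)
link4: (5,0,6)
PS 4-0 [J2]: (5,0,7)
P 4-2 [J1]: (5,1,7)
PS 4-1 [J2]: (5,1,8)
R 3-4 [J1]: (5,2,8)
Grübler: 3·4 − 2·2 − 8 = 0

M = 0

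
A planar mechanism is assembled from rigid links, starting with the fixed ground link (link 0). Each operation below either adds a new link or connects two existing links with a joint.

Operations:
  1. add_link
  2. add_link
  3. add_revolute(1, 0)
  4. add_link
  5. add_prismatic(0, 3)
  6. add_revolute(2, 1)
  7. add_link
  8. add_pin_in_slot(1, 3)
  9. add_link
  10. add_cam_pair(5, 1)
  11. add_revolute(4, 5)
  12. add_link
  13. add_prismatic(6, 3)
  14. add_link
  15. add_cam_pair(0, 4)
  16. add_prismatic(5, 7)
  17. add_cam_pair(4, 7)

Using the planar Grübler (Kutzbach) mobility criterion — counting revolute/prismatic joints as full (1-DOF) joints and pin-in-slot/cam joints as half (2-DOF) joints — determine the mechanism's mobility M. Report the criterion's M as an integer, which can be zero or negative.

M = 5

ground; <1,0,0>
#1 <2,0,0>
#2 <3,0,0>
R:1↔0 J1 <3,1,0>
#3 <4,1,0>
P:0↔3 J1 <4,2,0>
R:2↔1 J1 <4,3,0>
#4 <5,3,0>
PS:1↔3 J2 <5,3,1>
#5 <6,3,1>
C:5↔1 J2 <6,3,2>
R:4↔5 J1 <6,4,2>
#6 <7,4,2>
P:6↔3 J1 <7,5,2>
#7 <8,5,2>
C:0↔4 J2 <8,5,3>
P:5↔7 J1 <8,6,3>
C:4↔7 J2 <8,6,4>
3×7 − 2×6 − 1×4 = 5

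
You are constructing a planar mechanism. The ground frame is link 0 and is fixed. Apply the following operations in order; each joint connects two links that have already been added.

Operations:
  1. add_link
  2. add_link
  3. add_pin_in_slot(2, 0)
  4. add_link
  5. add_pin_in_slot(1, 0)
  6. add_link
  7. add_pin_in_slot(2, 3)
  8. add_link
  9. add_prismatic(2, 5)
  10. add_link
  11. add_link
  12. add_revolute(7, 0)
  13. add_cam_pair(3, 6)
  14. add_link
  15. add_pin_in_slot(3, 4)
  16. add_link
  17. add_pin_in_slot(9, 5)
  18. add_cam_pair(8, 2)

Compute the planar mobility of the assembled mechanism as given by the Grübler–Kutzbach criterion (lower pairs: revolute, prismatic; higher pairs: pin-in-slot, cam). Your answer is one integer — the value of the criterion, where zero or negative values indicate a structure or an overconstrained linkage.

M = 16

[1;0;0] (link 0 is ground)
L+ [2;0;0]
L+ [3;0;0]
PS(2,0)∈J2 [3;0;1]
L+ [4;0;1]
PS(1,0)∈J2 [4;0;2]
L+ [5;0;2]
PS(2,3)∈J2 [5;0;3]
L+ [6;0;3]
P(2,5)∈J1 [6;1;3]
L+ [7;1;3]
L+ [8;1;3]
R(7,0)∈J1 [8;2;3]
C(3,6)∈J2 [8;2;4]
L+ [9;2;4]
PS(3,4)∈J2 [9;2;5]
L+ [10;2;5]
PS(9,5)∈J2 [10;2;6]
C(8,2)∈J2 [10;2;7]
mobility = 27 − 4 − 7 = 16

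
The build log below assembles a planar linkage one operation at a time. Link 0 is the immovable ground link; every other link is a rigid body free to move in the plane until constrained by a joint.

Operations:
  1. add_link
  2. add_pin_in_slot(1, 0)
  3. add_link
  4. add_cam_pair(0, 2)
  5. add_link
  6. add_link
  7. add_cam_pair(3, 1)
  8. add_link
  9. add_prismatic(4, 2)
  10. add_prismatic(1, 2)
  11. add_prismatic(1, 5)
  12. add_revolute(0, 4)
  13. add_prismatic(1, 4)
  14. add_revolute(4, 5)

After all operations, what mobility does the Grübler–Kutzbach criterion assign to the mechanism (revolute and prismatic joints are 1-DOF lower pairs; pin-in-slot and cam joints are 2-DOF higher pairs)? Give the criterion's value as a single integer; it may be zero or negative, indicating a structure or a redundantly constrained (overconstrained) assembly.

M = 0

[1;0;0] (link 0 is ground)
L+ [2;0;0]
PS(1,0)∈J2 [2;0;1]
L+ [3;0;1]
C(0,2)∈J2 [3;0;2]
L+ [4;0;2]
L+ [5;0;2]
C(3,1)∈J2 [5;0;3]
L+ [6;0;3]
P(4,2)∈J1 [6;1;3]
P(1,2)∈J1 [6;2;3]
P(1,5)∈J1 [6;3;3]
R(0,4)∈J1 [6;4;3]
P(1,4)∈J1 [6;5;3]
R(4,5)∈J1 [6;6;3]
mobility = 15 − 12 − 3 = 0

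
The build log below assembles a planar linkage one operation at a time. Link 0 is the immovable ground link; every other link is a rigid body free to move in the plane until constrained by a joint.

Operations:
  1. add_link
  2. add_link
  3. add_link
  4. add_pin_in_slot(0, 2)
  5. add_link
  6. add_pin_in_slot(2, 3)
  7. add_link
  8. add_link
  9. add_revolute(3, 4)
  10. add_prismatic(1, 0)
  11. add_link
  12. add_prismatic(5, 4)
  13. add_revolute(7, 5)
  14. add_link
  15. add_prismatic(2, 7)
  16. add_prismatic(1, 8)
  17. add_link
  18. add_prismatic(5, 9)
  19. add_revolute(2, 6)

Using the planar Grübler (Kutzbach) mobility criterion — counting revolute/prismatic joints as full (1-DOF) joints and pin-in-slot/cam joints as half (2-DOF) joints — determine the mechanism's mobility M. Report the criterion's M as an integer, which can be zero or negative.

M = 9

(L,J1,J2)=(1,0,0); link0 fixed
link1: (2,0,0)
link2: (3,0,0)
link3: (4,0,0)
PS 0-2 [J2]: (4,0,1)
link4: (5,0,1)
PS 2-3 [J2]: (5,0,2)
link5: (6,0,2)
link6: (7,0,2)
R 3-4 [J1]: (7,1,2)
P 1-0 [J1]: (7,2,2)
link7: (8,2,2)
P 5-4 [J1]: (8,3,2)
R 7-5 [J1]: (8,4,2)
link8: (9,4,2)
P 2-7 [J1]: (9,5,2)
P 1-8 [J1]: (9,6,2)
link9: (10,6,2)
P 5-9 [J1]: (10,7,2)
R 2-6 [J1]: (10,8,2)
Grübler: 3·9 − 2·8 − 2 = 9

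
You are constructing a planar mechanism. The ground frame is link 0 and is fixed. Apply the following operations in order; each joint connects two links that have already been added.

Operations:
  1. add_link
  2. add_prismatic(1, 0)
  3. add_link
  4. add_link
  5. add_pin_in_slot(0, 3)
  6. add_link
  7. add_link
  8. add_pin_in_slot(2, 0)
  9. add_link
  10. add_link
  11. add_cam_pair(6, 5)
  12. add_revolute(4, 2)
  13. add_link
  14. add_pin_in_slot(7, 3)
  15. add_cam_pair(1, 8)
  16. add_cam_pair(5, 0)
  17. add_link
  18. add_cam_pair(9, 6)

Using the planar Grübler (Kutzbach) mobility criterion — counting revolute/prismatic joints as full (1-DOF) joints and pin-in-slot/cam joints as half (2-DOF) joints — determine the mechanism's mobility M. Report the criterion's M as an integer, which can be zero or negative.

[1;0;0] (link 0 is ground)
L+ [2;0;0]
P(1,0)∈J1 [2;1;0]
L+ [3;1;0]
L+ [4;1;0]
PS(0,3)∈J2 [4;1;1]
L+ [5;1;1]
L+ [6;1;1]
PS(2,0)∈J2 [6;1;2]
L+ [7;1;2]
L+ [8;1;2]
C(6,5)∈J2 [8;1;3]
R(4,2)∈J1 [8;2;3]
L+ [9;2;3]
PS(7,3)∈J2 [9;2;4]
C(1,8)∈J2 [9;2;5]
C(5,0)∈J2 [9;2;6]
L+ [10;2;6]
C(9,6)∈J2 [10;2;7]
mobility = 27 − 4 − 7 = 16

M = 16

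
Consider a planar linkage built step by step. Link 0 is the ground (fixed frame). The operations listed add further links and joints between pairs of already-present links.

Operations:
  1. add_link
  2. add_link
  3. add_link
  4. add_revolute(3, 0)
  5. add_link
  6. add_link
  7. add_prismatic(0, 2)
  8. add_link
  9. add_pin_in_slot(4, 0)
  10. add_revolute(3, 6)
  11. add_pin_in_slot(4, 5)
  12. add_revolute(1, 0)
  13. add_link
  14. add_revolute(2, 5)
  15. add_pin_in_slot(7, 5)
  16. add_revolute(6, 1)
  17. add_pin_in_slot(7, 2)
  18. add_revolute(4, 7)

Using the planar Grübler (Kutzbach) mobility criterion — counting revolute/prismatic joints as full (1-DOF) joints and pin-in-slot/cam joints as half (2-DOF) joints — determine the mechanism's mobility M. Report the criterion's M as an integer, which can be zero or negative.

M = 3

link 0 = ground. State L|J1|J2 = 1|0|0
+link1  2|0|0
+link2  3|0|0
+link3  4|0|0
R(3,0) f=1→J1  4|1|0
+link4  5|1|0
+link5  6|1|0
P(0,2) f=1→J1  6|2|0
+link6  7|2|0
PS(4,0) f=2→J2  7|2|1
R(3,6) f=1→J1  7|3|1
PS(4,5) f=2→J2  7|3|2
R(1,0) f=1→J1  7|4|2
+link7  8|4|2
R(2,5) f=1→J1  8|5|2
PS(7,5) f=2→J2  8|5|3
R(6,1) f=1→J1  8|6|3
PS(7,2) f=2→J2  8|6|4
R(4,7) f=1→J1  8|7|4
M = 3(8−1)−2·7−4 = 21−14−4 = 3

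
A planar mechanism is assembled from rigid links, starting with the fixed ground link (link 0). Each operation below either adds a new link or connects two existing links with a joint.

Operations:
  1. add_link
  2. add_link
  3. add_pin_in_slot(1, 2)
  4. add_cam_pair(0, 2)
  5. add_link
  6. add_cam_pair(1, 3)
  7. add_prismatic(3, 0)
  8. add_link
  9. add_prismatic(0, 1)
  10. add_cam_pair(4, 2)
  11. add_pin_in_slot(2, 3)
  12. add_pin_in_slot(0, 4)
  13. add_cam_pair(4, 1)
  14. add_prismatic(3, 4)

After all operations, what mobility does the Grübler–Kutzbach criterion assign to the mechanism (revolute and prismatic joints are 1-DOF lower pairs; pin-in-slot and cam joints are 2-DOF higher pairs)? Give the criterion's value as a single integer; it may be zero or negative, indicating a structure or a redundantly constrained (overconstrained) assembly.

[1;0;0] (link 0 is ground)
L+ [2;0;0]
L+ [3;0;0]
PS(1,2)∈J2 [3;0;1]
C(0,2)∈J2 [3;0;2]
L+ [4;0;2]
C(1,3)∈J2 [4;0;3]
P(3,0)∈J1 [4;1;3]
L+ [5;1;3]
P(0,1)∈J1 [5;2;3]
C(4,2)∈J2 [5;2;4]
PS(2,3)∈J2 [5;2;5]
PS(0,4)∈J2 [5;2;6]
C(4,1)∈J2 [5;2;7]
P(3,4)∈J1 [5;3;7]
mobility = 12 − 6 − 7 = -1

M = -1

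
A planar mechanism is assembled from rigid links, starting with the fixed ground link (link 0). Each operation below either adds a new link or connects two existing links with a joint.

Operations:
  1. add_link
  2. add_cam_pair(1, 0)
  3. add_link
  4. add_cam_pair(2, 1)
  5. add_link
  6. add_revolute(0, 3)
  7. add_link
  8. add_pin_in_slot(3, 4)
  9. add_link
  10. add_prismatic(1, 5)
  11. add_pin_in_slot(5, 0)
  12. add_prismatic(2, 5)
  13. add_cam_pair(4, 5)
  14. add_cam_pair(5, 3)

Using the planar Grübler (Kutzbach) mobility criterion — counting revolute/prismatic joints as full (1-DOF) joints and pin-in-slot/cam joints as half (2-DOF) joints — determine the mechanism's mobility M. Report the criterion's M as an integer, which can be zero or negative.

link 0 = ground. State L|J1|J2 = 1|0|0
+link1  2|0|0
C(1,0) f=2→J2  2|0|1
+link2  3|0|1
C(2,1) f=2→J2  3|0|2
+link3  4|0|2
R(0,3) f=1→J1  4|1|2
+link4  5|1|2
PS(3,4) f=2→J2  5|1|3
+link5  6|1|3
P(1,5) f=1→J1  6|2|3
PS(5,0) f=2→J2  6|2|4
P(2,5) f=1→J1  6|3|4
C(4,5) f=2→J2  6|3|5
C(5,3) f=2→J2  6|3|6
M = 3(6−1)−2·3−6 = 15−6−6 = 3

M = 3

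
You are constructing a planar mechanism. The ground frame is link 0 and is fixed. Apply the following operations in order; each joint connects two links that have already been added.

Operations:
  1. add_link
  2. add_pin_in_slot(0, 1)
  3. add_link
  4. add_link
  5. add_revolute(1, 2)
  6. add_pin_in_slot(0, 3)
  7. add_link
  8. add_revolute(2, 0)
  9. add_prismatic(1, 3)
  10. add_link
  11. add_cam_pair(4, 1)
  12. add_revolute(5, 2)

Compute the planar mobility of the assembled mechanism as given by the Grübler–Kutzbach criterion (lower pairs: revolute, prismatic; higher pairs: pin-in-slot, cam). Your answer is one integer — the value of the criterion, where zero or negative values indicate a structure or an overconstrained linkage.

M = 4

ground; <1,0,0>
#1 <2,0,0>
PS:0↔1 J2 <2,0,1>
#2 <3,0,1>
#3 <4,0,1>
R:1↔2 J1 <4,1,1>
PS:0↔3 J2 <4,1,2>
#4 <5,1,2>
R:2↔0 J1 <5,2,2>
P:1↔3 J1 <5,3,2>
#5 <6,3,2>
C:4↔1 J2 <6,3,3>
R:5↔2 J1 <6,4,3>
3×5 − 2×4 − 1×3 = 4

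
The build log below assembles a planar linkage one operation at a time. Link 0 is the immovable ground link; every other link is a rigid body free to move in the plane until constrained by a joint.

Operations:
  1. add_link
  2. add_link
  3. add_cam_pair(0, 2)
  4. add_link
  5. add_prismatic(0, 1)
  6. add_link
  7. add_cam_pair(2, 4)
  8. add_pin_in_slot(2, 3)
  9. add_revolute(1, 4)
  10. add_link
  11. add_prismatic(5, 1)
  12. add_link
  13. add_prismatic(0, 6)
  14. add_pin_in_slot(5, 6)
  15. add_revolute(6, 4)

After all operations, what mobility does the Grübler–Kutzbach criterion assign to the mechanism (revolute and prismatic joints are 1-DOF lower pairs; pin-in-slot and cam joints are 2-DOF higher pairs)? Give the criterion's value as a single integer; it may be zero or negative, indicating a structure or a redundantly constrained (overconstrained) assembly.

ground; <1,0,0>
#1 <2,0,0>
#2 <3,0,0>
C:0↔2 J2 <3,0,1>
#3 <4,0,1>
P:0↔1 J1 <4,1,1>
#4 <5,1,1>
C:2↔4 J2 <5,1,2>
PS:2↔3 J2 <5,1,3>
R:1↔4 J1 <5,2,3>
#5 <6,2,3>
P:5↔1 J1 <6,3,3>
#6 <7,3,3>
P:0↔6 J1 <7,4,3>
PS:5↔6 J2 <7,4,4>
R:6↔4 J1 <7,5,4>
3×6 − 2×5 − 1×4 = 4

M = 4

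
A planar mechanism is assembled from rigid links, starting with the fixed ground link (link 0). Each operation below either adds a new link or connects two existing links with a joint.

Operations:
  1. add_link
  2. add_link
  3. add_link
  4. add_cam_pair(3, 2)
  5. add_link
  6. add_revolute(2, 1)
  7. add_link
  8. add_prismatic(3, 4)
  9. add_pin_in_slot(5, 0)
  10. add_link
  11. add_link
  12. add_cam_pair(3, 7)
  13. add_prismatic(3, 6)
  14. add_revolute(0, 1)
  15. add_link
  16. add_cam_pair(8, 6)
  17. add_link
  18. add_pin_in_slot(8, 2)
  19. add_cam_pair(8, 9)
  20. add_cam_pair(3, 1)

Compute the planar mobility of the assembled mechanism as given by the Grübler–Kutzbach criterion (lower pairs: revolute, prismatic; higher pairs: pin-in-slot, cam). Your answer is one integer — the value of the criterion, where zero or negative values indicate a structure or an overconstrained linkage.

M = 12

[1;0;0] (link 0 is ground)
L+ [2;0;0]
L+ [3;0;0]
L+ [4;0;0]
C(3,2)∈J2 [4;0;1]
L+ [5;0;1]
R(2,1)∈J1 [5;1;1]
L+ [6;1;1]
P(3,4)∈J1 [6;2;1]
PS(5,0)∈J2 [6;2;2]
L+ [7;2;2]
L+ [8;2;2]
C(3,7)∈J2 [8;2;3]
P(3,6)∈J1 [8;3;3]
R(0,1)∈J1 [8;4;3]
L+ [9;4;3]
C(8,6)∈J2 [9;4;4]
L+ [10;4;4]
PS(8,2)∈J2 [10;4;5]
C(8,9)∈J2 [10;4;6]
C(3,1)∈J2 [10;4;7]
mobility = 27 − 8 − 7 = 12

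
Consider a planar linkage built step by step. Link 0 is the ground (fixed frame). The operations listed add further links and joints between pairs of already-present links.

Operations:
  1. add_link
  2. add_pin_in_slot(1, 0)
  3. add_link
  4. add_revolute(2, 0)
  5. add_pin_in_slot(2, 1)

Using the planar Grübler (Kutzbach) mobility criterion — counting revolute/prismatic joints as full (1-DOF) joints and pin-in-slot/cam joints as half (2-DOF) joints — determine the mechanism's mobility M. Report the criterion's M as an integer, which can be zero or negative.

M = 2

(L,J1,J2)=(1,0,0); link0 fixed
link1: (2,0,0)
PS 1-0 [J2]: (2,0,1)
link2: (3,0,1)
R 2-0 [J1]: (3,1,1)
PS 2-1 [J2]: (3,1,2)
Grübler: 3·2 − 2·1 − 2 = 2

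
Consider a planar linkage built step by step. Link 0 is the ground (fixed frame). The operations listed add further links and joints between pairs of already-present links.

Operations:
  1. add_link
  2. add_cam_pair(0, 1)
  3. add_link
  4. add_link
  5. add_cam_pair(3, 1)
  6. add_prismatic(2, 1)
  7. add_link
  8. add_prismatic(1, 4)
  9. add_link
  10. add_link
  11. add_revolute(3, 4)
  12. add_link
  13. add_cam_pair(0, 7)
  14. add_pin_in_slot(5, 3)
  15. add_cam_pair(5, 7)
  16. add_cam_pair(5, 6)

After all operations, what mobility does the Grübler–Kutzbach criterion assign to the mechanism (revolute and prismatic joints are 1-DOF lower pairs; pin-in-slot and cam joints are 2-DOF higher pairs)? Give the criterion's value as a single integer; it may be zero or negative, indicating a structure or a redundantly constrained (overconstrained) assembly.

[1;0;0] (link 0 is ground)
L+ [2;0;0]
C(0,1)∈J2 [2;0;1]
L+ [3;0;1]
L+ [4;0;1]
C(3,1)∈J2 [4;0;2]
P(2,1)∈J1 [4;1;2]
L+ [5;1;2]
P(1,4)∈J1 [5;2;2]
L+ [6;2;2]
L+ [7;2;2]
R(3,4)∈J1 [7;3;2]
L+ [8;3;2]
C(0,7)∈J2 [8;3;3]
PS(5,3)∈J2 [8;3;4]
C(5,7)∈J2 [8;3;5]
C(5,6)∈J2 [8;3;6]
mobility = 21 − 6 − 6 = 9

M = 9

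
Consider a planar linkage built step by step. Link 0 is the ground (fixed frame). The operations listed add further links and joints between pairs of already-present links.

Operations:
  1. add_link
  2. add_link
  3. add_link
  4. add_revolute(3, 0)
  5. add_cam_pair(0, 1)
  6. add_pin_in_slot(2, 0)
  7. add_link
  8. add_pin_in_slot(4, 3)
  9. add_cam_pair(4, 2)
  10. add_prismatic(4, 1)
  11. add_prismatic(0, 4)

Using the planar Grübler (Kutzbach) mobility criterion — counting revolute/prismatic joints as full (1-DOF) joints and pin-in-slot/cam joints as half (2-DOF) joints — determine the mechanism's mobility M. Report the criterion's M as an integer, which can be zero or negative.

ground; <1,0,0>
#1 <2,0,0>
#2 <3,0,0>
#3 <4,0,0>
R:3↔0 J1 <4,1,0>
C:0↔1 J2 <4,1,1>
PS:2↔0 J2 <4,1,2>
#4 <5,1,2>
PS:4↔3 J2 <5,1,3>
C:4↔2 J2 <5,1,4>
P:4↔1 J1 <5,2,4>
P:0↔4 J1 <5,3,4>
3×4 − 2×3 − 1×4 = 2

M = 2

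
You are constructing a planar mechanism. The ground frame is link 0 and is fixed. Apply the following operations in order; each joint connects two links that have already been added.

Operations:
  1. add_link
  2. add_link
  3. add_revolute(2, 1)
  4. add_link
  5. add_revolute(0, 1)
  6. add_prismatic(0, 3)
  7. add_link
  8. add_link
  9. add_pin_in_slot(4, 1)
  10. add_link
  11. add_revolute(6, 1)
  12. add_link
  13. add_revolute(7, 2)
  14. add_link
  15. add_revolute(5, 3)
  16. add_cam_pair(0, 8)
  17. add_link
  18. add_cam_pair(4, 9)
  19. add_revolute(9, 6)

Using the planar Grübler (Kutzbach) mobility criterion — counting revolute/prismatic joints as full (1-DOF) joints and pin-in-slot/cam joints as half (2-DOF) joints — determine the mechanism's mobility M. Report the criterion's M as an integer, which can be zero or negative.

link 0 = ground. State L|J1|J2 = 1|0|0
+link1  2|0|0
+link2  3|0|0
R(2,1) f=1→J1  3|1|0
+link3  4|1|0
R(0,1) f=1→J1  4|2|0
P(0,3) f=1→J1  4|3|0
+link4  5|3|0
+link5  6|3|0
PS(4,1) f=2→J2  6|3|1
+link6  7|3|1
R(6,1) f=1→J1  7|4|1
+link7  8|4|1
R(7,2) f=1→J1  8|5|1
+link8  9|5|1
R(5,3) f=1→J1  9|6|1
C(0,8) f=2→J2  9|6|2
+link9  10|6|2
C(4,9) f=2→J2  10|6|3
R(9,6) f=1→J1  10|7|3
M = 3(10−1)−2·7−3 = 27−14−3 = 10

M = 10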